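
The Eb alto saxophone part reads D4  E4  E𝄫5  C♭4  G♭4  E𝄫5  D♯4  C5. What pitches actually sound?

Written C4 on the Eb alto saxophone sounds as Eb3, a major sixth lower; apply that shift to every note.
D4 → F3
E4 → G3
Ebb5 → Gbb4
Cb4 → Ebb3
Gb4 → Bbb3
Ebb5 → Gbb4
D#4 → F#3
C5 → Eb4

F3 G3 Gbb4 Ebb3 Bbb3 Gbb4 F#3 Eb4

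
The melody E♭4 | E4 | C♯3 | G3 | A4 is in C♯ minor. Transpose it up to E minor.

C♯ minor to E minor up is a minor third, so every note moves up by that interval.
Eb4 gives Gb4
E4 gives G4
C#3 gives E3
G3 gives Bb3
A4 gives C5

Gb4 G4 E3 Bb3 C5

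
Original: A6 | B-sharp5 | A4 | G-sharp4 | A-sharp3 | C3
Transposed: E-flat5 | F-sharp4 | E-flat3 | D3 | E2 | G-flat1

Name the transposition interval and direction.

down an augmented eleventh

From A6 to Eb5 is 11 letter names — an eleventh of some quality.
Eb5 to A6 is 18 semitones, which makes it an augmented eleventh; the second version is lower, so the direction is down.
Checking another pair — C3 → Gb1 — gives the same interval.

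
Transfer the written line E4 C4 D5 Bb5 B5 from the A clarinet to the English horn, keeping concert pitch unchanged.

First find concert pitch: the A clarinet sounds a minor third below written, so E4 C4 D5 Bb5 B5 sounds C#4 A3 B4 G5 G#5.
Then write for English horn: it sounds a perfect fifth below written, so the part must be a perfect fifth above concert.
C#4 → G#4
A3 → E4
B4 → F#5
G5 → D6
G#5 → D#6

G#4 E4 F#5 D6 D#6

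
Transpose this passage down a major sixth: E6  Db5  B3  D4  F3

E6: a sixth down reaches G, and 9 semitones makes it G5.
Db5 down a major sixth is Fb4.
A major sixth down from B3 gives D3.
D4: a sixth down reaches F, and 9 semitones makes it F3.
F3: a sixth down reaches A, and 9 semitones makes it Ab2.

G5 Fb4 D3 F3 Ab2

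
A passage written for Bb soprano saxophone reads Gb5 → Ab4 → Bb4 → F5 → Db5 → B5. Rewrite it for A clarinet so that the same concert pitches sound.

First find concert pitch: the Bb soprano saxophone sounds a major second below written, so Gb5 Ab4 Bb4 F5 Db5 B5 sounds Fb5 Gb4 Ab4 Eb5 Cb5 A5.
Then write for A clarinet: it sounds a minor third below written, so the part must be a minor third above concert.
Fb5 → Abb5
Gb4 → Bbb4
Ab4 → Cb5
Eb5 → Gb5
Cb5 → Ebb5
A5 → C6

Abb5 Bbb4 Cb5 Gb5 Ebb5 C6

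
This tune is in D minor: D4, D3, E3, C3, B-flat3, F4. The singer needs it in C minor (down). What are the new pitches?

C4 C3 D3 Bb2 Ab3 Eb4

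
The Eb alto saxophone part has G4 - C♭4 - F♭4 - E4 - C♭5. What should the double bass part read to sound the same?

Bb4 Ebb4 Abb4 G4 Ebb5

First find concert pitch: the Eb alto saxophone sounds a major sixth below written, so G4 C♭4 F♭4 E4 C♭5 sounds Bb3 Ebb3 Abb3 G3 Ebb4.
Then write for double bass: it sounds a perfect octave below written, so the part must be a perfect octave above concert.
Bb3 → Bb4
Ebb3 → Ebb4
Abb3 → Abb4
G3 → G4
Ebb4 → Ebb5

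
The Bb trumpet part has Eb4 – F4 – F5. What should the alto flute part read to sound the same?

First find concert pitch: the Bb trumpet sounds a major second below written, so Eb4 F4 F5 sounds Db4 Eb4 Eb5.
Then write for alto flute: it sounds a perfect fourth below written, so the part must be a perfect fourth above concert.
Db4 → Gb4
Eb4 → Ab4
Eb5 → Ab5

Gb4 Ab4 Ab5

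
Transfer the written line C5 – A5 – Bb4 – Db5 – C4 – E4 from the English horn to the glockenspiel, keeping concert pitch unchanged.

F2 D3 Eb2 Gb2 F1 A1

First find concert pitch: the English horn sounds a perfect fifth below written, so C5 A5 Bb4 Db5 C4 E4 sounds F4 D5 Eb4 Gb4 F3 A3.
Then write for glockenspiel: it sounds a perfect fifteenth above written, so the part must be a perfect fifteenth below concert.
F4 → F2
D5 → D3
Eb4 → Eb2
Gb4 → Gb2
F3 → F1
A3 → A1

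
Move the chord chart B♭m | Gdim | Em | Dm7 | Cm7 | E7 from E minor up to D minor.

Abm Fdim Dm Cm7 Bbm7 D7

E minor up to D minor is a minor seventh; each chord root moves by that interval while the quality stays the same.
B♭m: root B♭ up a minor seventh → Ab, giving Abm.
Gdim: root G up a minor seventh → F, giving Fdim.
Em: root E up a minor seventh → D, giving Dm.
Dm7: root D up a minor seventh → C, giving Cm7.
Cm7: root C up a minor seventh → Bb, giving Bbm7.
E7: root E up a minor seventh → D, giving D7.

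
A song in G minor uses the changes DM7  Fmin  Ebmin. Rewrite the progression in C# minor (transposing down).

G#M7 Bmin Amin

G minor down to C# minor is a diminished fifth; each chord root moves by that interval while the quality stays the same.
DM7: root D down a diminished fifth → G#, giving G#M7.
Fmin: root F down a diminished fifth → B, giving Bmin.
Ebmin: root Eb down a diminished fifth → A, giving Amin.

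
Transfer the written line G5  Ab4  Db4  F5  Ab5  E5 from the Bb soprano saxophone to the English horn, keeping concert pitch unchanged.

C6 Db5 Gb4 Bb5 Db6 A5

First find concert pitch: the Bb soprano saxophone sounds a major second below written, so G5 Ab4 Db4 F5 Ab5 E5 sounds F5 Gb4 Cb4 Eb5 Gb5 D5.
Then write for English horn: it sounds a perfect fifth below written, so the part must be a perfect fifth above concert.
F5 → C6
Gb4 → Db5
Cb4 → Gb4
Eb5 → Bb5
Gb5 → Db6
D5 → A5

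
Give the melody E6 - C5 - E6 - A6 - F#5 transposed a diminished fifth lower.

E6 to A#5
C5 to F#4
E6 to A#5
A6 to D#6
F#5 to B#4

A#5 F#4 A#5 D#6 B#4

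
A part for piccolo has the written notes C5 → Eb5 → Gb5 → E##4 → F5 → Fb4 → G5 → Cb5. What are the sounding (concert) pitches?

C6 Eb6 Gb6 E##5 F6 Fb5 G6 Cb6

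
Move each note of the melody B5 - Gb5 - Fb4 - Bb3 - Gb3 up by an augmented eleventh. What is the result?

E#7 C7 Bb5 E5 C5

B5 to E#7
Gb5 to C7
Fb4 to Bb5
Bb3 to E5
Gb3 to C5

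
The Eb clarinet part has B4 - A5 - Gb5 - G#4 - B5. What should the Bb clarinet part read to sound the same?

E5 D6 Cb6 C#5 E6

First find concert pitch: the Eb clarinet sounds a minor third above written, so B4 A5 Gb5 G#4 B5 sounds D5 C6 Bbb5 B4 D6.
Then write for Bb clarinet: it sounds a major second below written, so the part must be a major second above concert.
D5 → E5
C6 → D6
Bbb5 → Cb6
B4 → C#5
D6 → E6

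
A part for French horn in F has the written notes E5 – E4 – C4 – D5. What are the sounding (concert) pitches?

A4 A3 F3 G4

Written C4 on the French horn in F sounds as F3, a perfect fifth lower; apply that shift to every note.
E5 gives A4
E4 gives A3
C4 gives F3
D5 gives G4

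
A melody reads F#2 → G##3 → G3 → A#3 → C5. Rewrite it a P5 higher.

C#3 D##4 D4 E#4 G5

F#2 becomes C#3
G##3 becomes D##4
G3 becomes D4
A#3 becomes E#4
C5 becomes G5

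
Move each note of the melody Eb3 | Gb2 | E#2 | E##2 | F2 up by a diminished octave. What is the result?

Ebb4 Gbb3 E3 E#3 Fb3

Eb3 becomes Ebb4
Gb2 becomes Gbb3
E#2 becomes E3
E##2 becomes E#3
F2 becomes Fb3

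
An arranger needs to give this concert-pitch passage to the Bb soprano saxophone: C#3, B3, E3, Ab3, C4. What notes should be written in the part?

D#3 C#4 F#3 Bb3 D4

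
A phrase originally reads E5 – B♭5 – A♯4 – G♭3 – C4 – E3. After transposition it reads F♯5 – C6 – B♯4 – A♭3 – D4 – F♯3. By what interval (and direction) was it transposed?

up a major second

From E5 to F#5 is 2 letter names — a second of some quality.
E5 to F#5 is 2 semitones, which makes it a major second; the second version is higher, so the direction is up.
Checking another pair — E3 → F#3 — gives the same interval.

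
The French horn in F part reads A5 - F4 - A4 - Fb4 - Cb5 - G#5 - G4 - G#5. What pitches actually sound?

D5 Bb3 D4 Bbb3 Fb4 C#5 C4 C#5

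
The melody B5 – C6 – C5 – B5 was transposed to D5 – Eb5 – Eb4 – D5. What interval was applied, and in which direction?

down a major sixth

From B5 to D5 is 6 letter names — a sixth of some quality.
D5 to B5 is 9 semitones, which makes it a major sixth; the second version is lower, so the direction is down.
Checking another pair — B5 → D5 — gives the same interval.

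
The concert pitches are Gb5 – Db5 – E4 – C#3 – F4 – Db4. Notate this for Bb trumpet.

Ab5 Eb5 F#4 D#3 G4 Eb4

The Bb trumpet sounds a major second below written, so the written part must be a major second above concert — transpose each note up.
Gb5 -> Ab5
Db5 -> Eb5
E4 -> F#4
C#3 -> D#3
F4 -> G4
Db4 -> Eb4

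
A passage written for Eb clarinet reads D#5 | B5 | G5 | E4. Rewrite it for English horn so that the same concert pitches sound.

First find concert pitch: the Eb clarinet sounds a minor third above written, so D#5 B5 G5 E4 sounds F#5 D6 Bb5 G4.
Then write for English horn: it sounds a perfect fifth below written, so the part must be a perfect fifth above concert.
F#5 → C#6
D6 → A6
Bb5 → F6
G4 → D5

C#6 A6 F6 D5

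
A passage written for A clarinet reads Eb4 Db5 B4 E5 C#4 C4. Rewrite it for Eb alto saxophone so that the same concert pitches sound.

A4 G5 E#5 A#5 F##4 F#4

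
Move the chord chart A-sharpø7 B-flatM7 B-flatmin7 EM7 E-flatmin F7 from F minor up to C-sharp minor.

F minor up to C-sharp minor is an augmented fifth; each chord root moves by that interval while the quality stays the same.
A-sharpø7: root A-sharp up an augmented fifth → E##, giving E##ø7.
B-flatM7: root B-flat up an augmented fifth → F#, giving F#M7.
B-flatmin7: root B-flat up an augmented fifth → F#, giving F#min7.
EM7: root E up an augmented fifth → B#, giving B#M7.
E-flatmin: root E-flat up an augmented fifth → B, giving Bmin.
F7: root F up an augmented fifth → C#, giving C#7.

E##ø7 F#M7 F#min7 B#M7 Bmin C#7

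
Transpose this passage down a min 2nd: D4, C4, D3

C#4 B3 C#3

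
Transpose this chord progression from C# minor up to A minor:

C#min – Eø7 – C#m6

Amin Cø7 Am6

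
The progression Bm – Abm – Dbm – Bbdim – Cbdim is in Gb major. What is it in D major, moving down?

F##m Em Am F#dim Gdim

Gb major down to D major is a diminished fourth; each chord root moves by that interval while the quality stays the same.
Bm: root B down a diminished fourth → F##, giving F##m.
Abm: root Ab down a diminished fourth → E, giving Em.
Dbm: root Db down a diminished fourth → A, giving Am.
Bbdim: root Bb down a diminished fourth → F#, giving F#dim.
Cbdim: root Cb down a diminished fourth → G, giving Gdim.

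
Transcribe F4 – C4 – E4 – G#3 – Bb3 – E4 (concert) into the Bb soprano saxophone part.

G4 D4 F#4 A#3 C4 F#4

Written C4 sounds as Bb3 on the Bb soprano saxophone, so concert pitches are written a major second up.
F4 becomes G4
C4 becomes D4
E4 becomes F#4
G#3 becomes A#3
Bb3 becomes C4
E4 becomes F#4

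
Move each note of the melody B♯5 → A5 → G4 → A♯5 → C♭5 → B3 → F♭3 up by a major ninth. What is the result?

C##7 B6 A5 B#6 Db6 C#5 Gb4

B#5 gives C##7
A5 gives B6
G4 gives A5
A#5 gives B#6
Cb5 gives Db6
B3 gives C#5
Fb3 gives Gb4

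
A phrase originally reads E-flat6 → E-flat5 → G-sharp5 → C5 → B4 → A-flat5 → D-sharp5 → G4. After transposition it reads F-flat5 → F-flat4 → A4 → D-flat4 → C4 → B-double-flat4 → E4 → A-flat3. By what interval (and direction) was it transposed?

down a major seventh

From Eb6 to Fb5 is 7 letter names — a seventh of some quality.
Fb5 to Eb6 is 11 semitones, which makes it a major seventh; the second version is lower, so the direction is down.
Checking another pair — G4 → Ab3 — gives the same interval.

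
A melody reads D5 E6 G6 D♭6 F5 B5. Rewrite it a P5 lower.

D5 -> G4
E6 -> A5
G6 -> C6
Db6 -> Gb5
F5 -> Bb4
B5 -> E5

G4 A5 C6 Gb5 Bb4 E5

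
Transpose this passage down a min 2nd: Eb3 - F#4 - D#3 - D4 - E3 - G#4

D3 E#4 C##3 C#4 D#3 F##4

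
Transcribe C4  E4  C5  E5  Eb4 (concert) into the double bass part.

Written C4 sounds as C3 on the double bass, so concert pitches are written a perfect octave up.
C4 to C5
E4 to E5
C5 to C6
E5 to E6
Eb4 to Eb5

C5 E5 C6 E6 Eb5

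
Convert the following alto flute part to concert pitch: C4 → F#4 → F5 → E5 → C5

The alto flute sounds a perfect fourth below written, so transpose each written note down a perfect fourth.
C4 becomes G3
F#4 becomes C#4
F5 becomes C5
E5 becomes B4
C5 becomes G4

G3 C#4 C5 B4 G4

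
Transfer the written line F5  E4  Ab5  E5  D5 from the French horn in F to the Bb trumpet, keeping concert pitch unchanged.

C5 B3 Eb5 B4 A4

First find concert pitch: the French horn in F sounds a perfect fifth below written, so F5 E4 Ab5 E5 D5 sounds Bb4 A3 Db5 A4 G4.
Then write for Bb trumpet: it sounds a major second below written, so the part must be a major second above concert.
Bb4 → C5
A3 → B3
Db5 → Eb5
A4 → B4
G4 → A4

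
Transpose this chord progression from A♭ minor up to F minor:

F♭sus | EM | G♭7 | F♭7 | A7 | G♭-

Dbsus C#M Eb7 Db7 F#7 Eb-

A♭ minor up to F minor is a major sixth; each chord root moves by that interval while the quality stays the same.
F♭sus: root F♭ up a major sixth → Db, giving Dbsus.
EM: root E up a major sixth → C#, giving C#M.
G♭7: root G♭ up a major sixth → Eb, giving Eb7.
F♭7: root F♭ up a major sixth → Db, giving Db7.
A7: root A up a major sixth → F#, giving F#7.
G♭-: root G♭ up a major sixth → Eb, giving Eb-.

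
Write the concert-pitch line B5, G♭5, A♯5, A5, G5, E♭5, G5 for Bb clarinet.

C#6 Ab5 B#5 B5 A5 F5 A5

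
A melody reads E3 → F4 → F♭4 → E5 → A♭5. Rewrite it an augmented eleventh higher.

A#4 B5 Bb5 A#6 D7

E3 -> A#4
F4 -> B5
Fb4 -> Bb5
E5 -> A#6
Ab5 -> D7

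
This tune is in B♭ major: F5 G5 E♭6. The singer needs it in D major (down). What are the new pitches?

A4 B4 G5

From B♭ down to D is a minor sixth; apply that to each pitch.
F5 becomes A4
G5 becomes B4
Eb6 becomes G5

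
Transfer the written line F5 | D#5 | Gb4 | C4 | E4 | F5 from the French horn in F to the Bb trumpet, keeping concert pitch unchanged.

C5 A#4 Db4 G3 B3 C5

First find concert pitch: the French horn in F sounds a perfect fifth below written, so F5 D#5 Gb4 C4 E4 F5 sounds Bb4 G#4 Cb4 F3 A3 Bb4.
Then write for Bb trumpet: it sounds a major second below written, so the part must be a major second above concert.
Bb4 → C5
G#4 → A#4
Cb4 → Db4
F3 → G3
A3 → B3
Bb4 → C5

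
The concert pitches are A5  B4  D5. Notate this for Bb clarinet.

Written C4 sounds as Bb3 on the Bb clarinet, so concert pitches are written a major second up.
A5 to B5
B4 to C#5
D5 to E5

B5 C#5 E5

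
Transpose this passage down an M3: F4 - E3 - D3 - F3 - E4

F4 -> Db4
E3 -> C3
D3 -> Bb2
F3 -> Db3
E4 -> C4

Db4 C3 Bb2 Db3 C4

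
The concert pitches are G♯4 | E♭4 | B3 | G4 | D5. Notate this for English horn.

The English horn sounds a perfect fifth below written, so the written part must be a perfect fifth above concert — transpose each note up.
G#4 → D#5
Eb4 → Bb4
B3 → F#4
G4 → D5
D5 → A5

D#5 Bb4 F#4 D5 A5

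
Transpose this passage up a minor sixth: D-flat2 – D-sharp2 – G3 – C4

Bbb2 B2 Eb4 Ab4

Db2 becomes Bbb2
D#2 becomes B2
G3 becomes Eb4
C4 becomes Ab4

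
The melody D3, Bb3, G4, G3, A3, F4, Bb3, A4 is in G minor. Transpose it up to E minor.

B3 G4 E5 E4 F#4 D5 G4 F#5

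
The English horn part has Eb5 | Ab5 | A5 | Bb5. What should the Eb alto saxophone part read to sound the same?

F5 Bb5 B5 C6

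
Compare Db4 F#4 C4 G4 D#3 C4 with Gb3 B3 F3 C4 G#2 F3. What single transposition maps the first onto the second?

From Db4 to Gb3 is 5 letter names — a fifth of some quality.
Gb3 to Db4 is 7 semitones, which makes it a perfect fifth; the second version is lower, so the direction is down.
Checking another pair — C4 → F3 — gives the same interval.

down a perfect fifth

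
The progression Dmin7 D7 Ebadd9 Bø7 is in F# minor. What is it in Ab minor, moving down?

F# minor down to Ab minor is an augmented sixth; each chord root moves by that interval while the quality stays the same.
Dmin7: root D down an augmented sixth → Fb, giving Fbmin7.
D7: root D down an augmented sixth → Fb, giving Fb7.
Ebadd9: root Eb down an augmented sixth → Gbb, giving Gbbadd9.
Bø7: root B down an augmented sixth → Db, giving Dbø7.

Fbmin7 Fb7 Gbbadd9 Dbø7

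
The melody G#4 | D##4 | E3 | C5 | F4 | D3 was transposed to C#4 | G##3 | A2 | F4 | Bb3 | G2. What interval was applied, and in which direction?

down a perfect fifth

Take the first pair: G#4 → C#4. G to C spans 5 letter names, so the interval is some kind of fifth.
C#4 to G#4 is 7 semitones, which makes it a perfect fifth; the second version is lower, so the direction is down.
Checking another pair — D3 → G2 — gives the same interval.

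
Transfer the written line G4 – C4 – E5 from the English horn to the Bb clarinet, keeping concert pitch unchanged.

D4 G3 B4

First find concert pitch: the English horn sounds a perfect fifth below written, so G4 C4 E5 sounds C4 F3 A4.
Then write for Bb clarinet: it sounds a major second below written, so the part must be a major second above concert.
C4 → D4
F3 → G3
A4 → B4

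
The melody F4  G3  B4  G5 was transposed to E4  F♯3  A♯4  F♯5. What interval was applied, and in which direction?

Take the first pair: F4 → E4. F to E spans 2 letter names, so the interval is some kind of second.
E4 to F4 is 1 semitone, which makes it a minor second; the second version is lower, so the direction is down.
Checking another pair — G5 → F#5 — gives the same interval.

down a minor second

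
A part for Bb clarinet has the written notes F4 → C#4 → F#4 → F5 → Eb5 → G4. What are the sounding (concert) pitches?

Written C4 on the Bb clarinet sounds as Bb3, a major second lower; apply that shift to every note.
F4 becomes Eb4
C#4 becomes B3
F#4 becomes E4
F5 becomes Eb5
Eb5 becomes Db5
G4 becomes F4

Eb4 B3 E4 Eb5 Db5 F4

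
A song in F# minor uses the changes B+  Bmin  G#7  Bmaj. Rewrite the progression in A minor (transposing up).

F# minor up to A minor is a minor third; each chord root moves by that interval while the quality stays the same.
B+: root B up a minor third → D, giving D+.
Bmin: root B up a minor third → D, giving Dmin.
G#7: root G# up a minor third → B, giving B7.
Bmaj: root B up a minor third → D, giving Dmaj.

D+ Dmin B7 Dmaj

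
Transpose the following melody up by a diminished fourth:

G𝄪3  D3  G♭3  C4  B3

C#4 Gb3 Cbb4 Fb4 Eb4

G##3: a fourth up reaches C, and 4 semitones makes it C#4.
D3: a fourth up reaches G, and 4 semitones makes it Gb3.
Gb3 up a diminished fourth is Cbb4.
A diminished fourth up from C4 gives Fb4.
B3: a fourth up reaches E, and 4 semitones makes it Eb4.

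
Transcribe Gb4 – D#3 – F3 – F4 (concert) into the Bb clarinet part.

Ab4 E#3 G3 G4

The Bb clarinet sounds a major second below written, so the written part must be a major second above concert — transpose each note up.
Gb4 → Ab4
D#3 → E#3
F3 → G3
F4 → G4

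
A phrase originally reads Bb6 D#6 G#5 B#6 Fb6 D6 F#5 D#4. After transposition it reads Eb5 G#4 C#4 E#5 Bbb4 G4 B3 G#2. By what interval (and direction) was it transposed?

down a perfect twelfth

From Bb6 to Eb5 is 12 letter names — a twelfth of some quality.
Eb5 to Bb6 is 19 semitones, which makes it a perfect twelfth; the second version is lower, so the direction is down.
Checking another pair — D#4 → G#2 — gives the same interval.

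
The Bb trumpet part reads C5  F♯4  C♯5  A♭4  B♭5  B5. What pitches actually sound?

Bb4 E4 B4 Gb4 Ab5 A5

The Bb trumpet sounds a major second below written, so transpose each written note down a major second.
C5 -> Bb4
F#4 -> E4
C#5 -> B4
Ab4 -> Gb4
Bb5 -> Ab5
B5 -> A5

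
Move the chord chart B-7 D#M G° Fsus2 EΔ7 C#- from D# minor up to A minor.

F-7 AM Db° Cbsus2 BbΔ7 G-

D# minor up to A minor is a diminished fifth; each chord root moves by that interval while the quality stays the same.
B-7: root B up a diminished fifth → F, giving F-7.
D#M: root D# up a diminished fifth → A, giving AM.
G°: root G up a diminished fifth → Db, giving Db°.
Fsus2: root F up a diminished fifth → Cb, giving Cbsus2.
EΔ7: root E up a diminished fifth → Bb, giving BbΔ7.
C#-: root C# up a diminished fifth → G, giving G-.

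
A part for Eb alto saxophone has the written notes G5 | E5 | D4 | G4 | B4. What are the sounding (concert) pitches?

Bb4 G4 F3 Bb3 D4

Written C4 on the Eb alto saxophone sounds as Eb3, a major sixth lower; apply that shift to every note.
G5 to Bb4
E5 to G4
D4 to F3
G4 to Bb3
B4 to D4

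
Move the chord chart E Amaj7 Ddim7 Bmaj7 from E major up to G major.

G Cmaj7 Fdim7 Dmaj7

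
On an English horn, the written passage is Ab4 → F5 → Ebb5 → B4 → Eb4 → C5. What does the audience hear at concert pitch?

The English horn sounds a perfect fifth below written, so transpose each written note down a perfect fifth.
Ab4 -> Db4
F5 -> Bb4
Ebb5 -> Abb4
B4 -> E4
Eb4 -> Ab3
C5 -> F4

Db4 Bb4 Abb4 E4 Ab3 F4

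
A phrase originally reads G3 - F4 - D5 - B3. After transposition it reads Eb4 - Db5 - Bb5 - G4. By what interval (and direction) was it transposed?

up a minor sixth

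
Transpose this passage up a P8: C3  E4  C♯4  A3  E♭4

C4 E5 C#5 A4 Eb5

A perfect octave up from C3 gives C4.
E4 up a perfect octave is E5.
C#4: an octave up reaches C, and 12 semitones makes it C#5.
A perfect octave up from A3 gives A4.
Eb4 up a perfect octave is Eb5.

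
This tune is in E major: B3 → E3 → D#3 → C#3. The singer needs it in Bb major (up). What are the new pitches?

F4 Bb3 A3 G3

From E up to Bb is a diminished fifth; apply that to each pitch.
B3 -> F4
E3 -> Bb3
D#3 -> A3
C#3 -> G3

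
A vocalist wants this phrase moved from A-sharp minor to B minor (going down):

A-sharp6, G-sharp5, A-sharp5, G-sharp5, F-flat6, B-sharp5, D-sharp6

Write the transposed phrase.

B5 A4 B4 A4 Gbb5 C#5 E5

From A-sharp down to B is a major seventh; apply that to each pitch.
A#6 -> B5
G#5 -> A4
A#5 -> B4
G#5 -> A4
Fb6 -> Gbb5
B#5 -> C#5
D#6 -> E5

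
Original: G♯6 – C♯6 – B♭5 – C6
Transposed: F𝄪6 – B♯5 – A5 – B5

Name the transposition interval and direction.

Take the first pair: G#6 → F##6. G to F spans 2 letter names, so the interval is some kind of second.
F##6 to G#6 is 1 semitone, which makes it a minor second; the second version is lower, so the direction is down.
Checking another pair — C6 → B5 — gives the same interval.

down a minor second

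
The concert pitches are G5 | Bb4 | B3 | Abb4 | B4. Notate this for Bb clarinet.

A5 C5 C#4 Bbb4 C#5

Written C4 sounds as Bb3 on the Bb clarinet, so concert pitches are written a major second up.
G5 → A5
Bb4 → C5
B3 → C#4
Abb4 → Bbb4
B4 → C#5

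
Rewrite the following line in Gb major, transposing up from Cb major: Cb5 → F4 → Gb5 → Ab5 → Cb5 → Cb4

Gb5 C5 Db6 Eb6 Gb5 Gb4

Cb major to Gb major up is a perfect fifth, so every note moves up by that interval.
Cb5 -> Gb5
F4 -> C5
Gb5 -> Db6
Ab5 -> Eb6
Cb5 -> Gb5
Cb4 -> Gb4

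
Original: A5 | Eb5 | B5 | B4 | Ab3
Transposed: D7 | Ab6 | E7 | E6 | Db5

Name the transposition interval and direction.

Take the first pair: A5 → D7. A to D spans 11 letter names, so the interval is some kind of eleventh.
A5 to D7 is 17 semitones, which makes it a perfect eleventh; the second version is higher, so the direction is up.
Checking another pair — Ab3 → Db5 — gives the same interval.

up a perfect eleventh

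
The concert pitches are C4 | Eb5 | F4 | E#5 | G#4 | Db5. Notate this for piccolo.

C3 Eb4 F3 E#4 G#3 Db4

The piccolo sounds a perfect octave above written, so the written part must be a perfect octave below concert — transpose each note down.
C4 becomes C3
Eb5 becomes Eb4
F4 becomes F3
E#5 becomes E#4
G#4 becomes G#3
Db5 becomes Db4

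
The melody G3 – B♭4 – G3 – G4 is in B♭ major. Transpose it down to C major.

B♭ major to C major down is a minor seventh, so every note moves down by that interval.
G3 gives A2
Bb4 gives C4
G3 gives A2
G4 gives A3

A2 C4 A2 A3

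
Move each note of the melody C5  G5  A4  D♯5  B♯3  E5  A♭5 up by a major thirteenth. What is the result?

C5 up a major thirteenth is A6.
G5: a thirteenth up reaches E, and 21 semitones makes it E7.
A4: a thirteenth up reaches F, and 21 semitones makes it F#6.
D#5: a thirteenth up reaches B, and 21 semitones makes it B#6.
B#3: a thirteenth up reaches G, and 21 semitones makes it G##5.
E5 up a major thirteenth is C#7.
A major thirteenth up from Ab5 gives F7.

A6 E7 F#6 B#6 G##5 C#7 F7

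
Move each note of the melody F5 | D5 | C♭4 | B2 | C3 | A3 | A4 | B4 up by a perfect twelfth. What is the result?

C7 A6 Gb5 F#4 G4 E5 E6 F#6

F5 up a perfect twelfth is C7.
D5: a twelfth up reaches A, and 19 semitones makes it A6.
Cb4: a twelfth up reaches G, and 19 semitones makes it Gb5.
B2 up a perfect twelfth is F#4.
C3 up a perfect twelfth is G4.
A3: a twelfth up reaches E, and 19 semitones makes it E5.
A perfect twelfth up from A4 gives E6.
A perfect twelfth up from B4 gives F#6.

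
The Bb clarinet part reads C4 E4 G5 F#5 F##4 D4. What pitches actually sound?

Bb3 D4 F5 E5 E#4 C4

Written C4 on the Bb clarinet sounds as Bb3, a major second lower; apply that shift to every note.
C4 → Bb3
E4 → D4
G5 → F5
F#5 → E5
F##4 → E#4
D4 → C4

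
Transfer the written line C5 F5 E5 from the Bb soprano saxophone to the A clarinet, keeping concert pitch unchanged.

Db5 Gb5 F5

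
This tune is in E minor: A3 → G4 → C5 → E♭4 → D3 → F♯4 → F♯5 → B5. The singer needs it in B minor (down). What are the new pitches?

E3 D4 G4 Bb3 A2 C#4 C#5 F#5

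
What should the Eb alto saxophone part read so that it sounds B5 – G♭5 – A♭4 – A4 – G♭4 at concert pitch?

The Eb alto saxophone sounds a major sixth below written, so the written part must be a major sixth above concert — transpose each note up.
B5 gives G#6
Gb5 gives Eb6
Ab4 gives F5
A4 gives F#5
Gb4 gives Eb5

G#6 Eb6 F5 F#5 Eb5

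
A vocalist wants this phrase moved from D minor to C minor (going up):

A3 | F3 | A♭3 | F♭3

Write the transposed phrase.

G4 Eb4 Gb4 Ebb4

From D up to C is a minor seventh; apply that to each pitch.
A3 gives G4
F3 gives Eb4
Ab3 gives Gb4
Fb3 gives Ebb4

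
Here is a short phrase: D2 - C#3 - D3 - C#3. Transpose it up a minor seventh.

C3 B3 C4 B3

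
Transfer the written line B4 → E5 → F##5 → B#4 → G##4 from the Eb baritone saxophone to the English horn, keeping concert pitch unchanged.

First find concert pitch: the Eb baritone saxophone sounds a major thirteenth below written, so B4 E5 F##5 B#4 G##4 sounds D3 G3 A#3 D#3 B#2.
Then write for English horn: it sounds a perfect fifth below written, so the part must be a perfect fifth above concert.
D3 → A3
G3 → D4
A#3 → E#4
D#3 → A#3
B#2 → F##3

A3 D4 E#4 A#3 F##3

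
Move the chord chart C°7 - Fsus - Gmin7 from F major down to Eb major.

F major down to Eb major is a major second; each chord root moves by that interval while the quality stays the same.
C°7: root C down a major second → Bb, giving Bb°7.
Fsus: root F down a major second → Eb, giving Ebsus.
Gmin7: root G down a major second → F, giving Fmin7.

Bb°7 Ebsus Fmin7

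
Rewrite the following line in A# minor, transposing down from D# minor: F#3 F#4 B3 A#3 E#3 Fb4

C#3 C#4 F#3 E#3 B#2 Cb4

From D# down to A# is a perfect fourth; apply that to each pitch.
F#3 to C#3
F#4 to C#4
B3 to F#3
A#3 to E#3
E#3 to B#2
Fb4 to Cb4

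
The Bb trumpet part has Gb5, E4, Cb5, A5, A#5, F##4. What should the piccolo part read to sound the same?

Fb4 D3 Bbb3 G4 G#4 E#3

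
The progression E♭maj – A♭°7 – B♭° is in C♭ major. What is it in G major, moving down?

C♭ major down to G major is a diminished fourth; each chord root moves by that interval while the quality stays the same.
E♭maj: root E♭ down a diminished fourth → B, giving Bmaj.
A♭°7: root A♭ down a diminished fourth → E, giving E°7.
B♭°: root B♭ down a diminished fourth → F#, giving F#°.

Bmaj E°7 F#°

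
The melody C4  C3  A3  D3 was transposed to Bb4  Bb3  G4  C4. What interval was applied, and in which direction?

up a minor seventh

From C4 to Bb4 is 7 letter names — a seventh of some quality.
C4 to Bb4 is 10 semitones, which makes it a minor seventh; the second version is higher, so the direction is up.
Checking another pair — D3 → C4 — gives the same interval.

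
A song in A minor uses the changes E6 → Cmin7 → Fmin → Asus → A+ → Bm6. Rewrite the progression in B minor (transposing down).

A minor down to B minor is a minor seventh; each chord root moves by that interval while the quality stays the same.
E6: root E down a minor seventh → F#, giving F#6.
Cmin7: root C down a minor seventh → D, giving Dmin7.
Fmin: root F down a minor seventh → G, giving Gmin.
Asus: root A down a minor seventh → B, giving Bsus.
A+: root A down a minor seventh → B, giving B+.
Bm6: root B down a minor seventh → C#, giving C#m6.

F#6 Dmin7 Gmin Bsus B+ C#m6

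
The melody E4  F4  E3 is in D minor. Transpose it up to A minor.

D minor to A minor up is a perfect fifth, so every note moves up by that interval.
E4 to B4
F4 to C5
E3 to B3

B4 C5 B3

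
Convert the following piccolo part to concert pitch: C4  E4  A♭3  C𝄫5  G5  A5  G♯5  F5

C5 E5 Ab4 Cbb6 G6 A6 G#6 F6

The piccolo sounds a perfect octave above written, so transpose each written note up a perfect octave.
C4 becomes C5
E4 becomes E5
Ab3 becomes Ab4
Cbb5 becomes Cbb6
G5 becomes G6
A5 becomes A6
G#5 becomes G#6
F5 becomes F6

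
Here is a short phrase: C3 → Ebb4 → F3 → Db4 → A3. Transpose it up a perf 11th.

A perfect eleventh up from C3 gives F4.
A perfect eleventh up from Ebb4 gives Abb5.
F3 up a perfect eleventh is Bb4.
Db4: an eleventh up reaches G, and 17 semitones makes it Gb5.
A3: an eleventh up reaches D, and 17 semitones makes it D5.

F4 Abb5 Bb4 Gb5 D5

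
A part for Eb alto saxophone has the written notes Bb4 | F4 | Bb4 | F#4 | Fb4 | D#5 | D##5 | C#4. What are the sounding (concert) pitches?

Db4 Ab3 Db4 A3 Abb3 F#4 F##4 E3

The Eb alto saxophone sounds a major sixth below written, so transpose each written note down a major sixth.
Bb4 -> Db4
F4 -> Ab3
Bb4 -> Db4
F#4 -> A3
Fb4 -> Abb3
D#5 -> F#4
D##5 -> F##4
C#4 -> E3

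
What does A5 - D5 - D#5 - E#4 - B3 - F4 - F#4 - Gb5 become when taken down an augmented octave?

A5 to Ab4
D5 to Db4
D#5 to D4
E#4 to E3
B3 to Bb2
F4 to Fb3
F#4 to F3
Gb5 to Gbb4

Ab4 Db4 D4 E3 Bb2 Fb3 F3 Gbb4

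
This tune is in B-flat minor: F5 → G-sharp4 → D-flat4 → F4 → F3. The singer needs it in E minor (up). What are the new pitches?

B5 C##5 G4 B4 B3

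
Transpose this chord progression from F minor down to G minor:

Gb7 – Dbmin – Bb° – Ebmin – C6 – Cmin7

F minor down to G minor is a minor seventh; each chord root moves by that interval while the quality stays the same.
Gb7: root Gb down a minor seventh → Ab, giving Ab7.
Dbmin: root Db down a minor seventh → Eb, giving Ebmin.
Bb°: root Bb down a minor seventh → C, giving C°.
Ebmin: root Eb down a minor seventh → F, giving Fmin.
C6: root C down a minor seventh → D, giving D6.
Cmin7: root C down a minor seventh → D, giving Dmin7.

Ab7 Ebmin C° Fmin D6 Dmin7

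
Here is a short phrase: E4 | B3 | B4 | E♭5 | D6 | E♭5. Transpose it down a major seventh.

F3 C3 C4 Fb4 Eb5 Fb4

E4 down a major seventh is F3.
B3: a seventh down reaches C, and 11 semitones makes it C3.
B4: a seventh down reaches C, and 11 semitones makes it C4.
Eb5: a seventh down reaches F, and 11 semitones makes it Fb4.
A major seventh down from D6 gives Eb5.
Eb5 down a major seventh is Fb4.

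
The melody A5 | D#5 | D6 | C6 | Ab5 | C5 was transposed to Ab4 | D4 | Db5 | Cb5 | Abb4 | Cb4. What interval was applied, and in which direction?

down an augmented octave

Take the first pair: A5 → Ab4. A to A spans 8 letter names, so the interval is some kind of octave.
Ab4 to A5 is 13 semitones, which makes it an augmented octave; the second version is lower, so the direction is down.
Checking another pair — C5 → Cb4 — gives the same interval.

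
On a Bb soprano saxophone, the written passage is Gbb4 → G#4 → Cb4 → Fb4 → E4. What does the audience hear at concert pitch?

The Bb soprano saxophone sounds a major second below written, so transpose each written note down a major second.
Gbb4 to Fbb4
G#4 to F#4
Cb4 to Bbb3
Fb4 to Ebb4
E4 to D4

Fbb4 F#4 Bbb3 Ebb4 D4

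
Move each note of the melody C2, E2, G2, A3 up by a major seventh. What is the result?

B2 D#3 F#3 G#4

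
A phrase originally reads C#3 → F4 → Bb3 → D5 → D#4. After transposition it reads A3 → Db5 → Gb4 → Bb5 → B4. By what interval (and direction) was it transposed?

Take the first pair: C#3 → A3. C to A spans 6 letter names, so the interval is some kind of sixth.
C#3 to A3 is 8 semitones, which makes it a minor sixth; the second version is higher, so the direction is up.
Checking another pair — D#4 → B4 — gives the same interval.

up a minor sixth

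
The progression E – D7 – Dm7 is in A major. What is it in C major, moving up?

A major up to C major is a minor third; each chord root moves by that interval while the quality stays the same.
E: root E up a minor third → G, giving G.
D7: root D up a minor third → F, giving F7.
Dm7: root D up a minor third → F, giving Fm7.

G F7 Fm7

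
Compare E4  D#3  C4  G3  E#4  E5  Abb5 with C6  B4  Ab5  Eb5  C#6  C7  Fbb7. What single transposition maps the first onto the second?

From E4 to C6 is 13 letter names — a thirteenth of some quality.
E4 to C6 is 20 semitones, which makes it a minor thirteenth; the second version is higher, so the direction is up.
Checking another pair — Abb5 → Fbb7 — gives the same interval.

up a minor thirteenth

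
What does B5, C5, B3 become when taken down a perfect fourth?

F#5 G4 F#3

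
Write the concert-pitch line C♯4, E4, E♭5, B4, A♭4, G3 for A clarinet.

E4 G4 Gb5 D5 Cb5 Bb3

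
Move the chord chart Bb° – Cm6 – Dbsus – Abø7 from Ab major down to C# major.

D#° E#m6 F#sus C#ø7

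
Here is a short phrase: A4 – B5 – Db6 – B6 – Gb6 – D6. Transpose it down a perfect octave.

A4: an octave down reaches A, and 12 semitones makes it A3.
B5 down a perfect octave is B4.
A perfect octave down from Db6 gives Db5.
B6: an octave down reaches B, and 12 semitones makes it B5.
A perfect octave down from Gb6 gives Gb5.
D6 down a perfect octave is D5.

A3 B4 Db5 B5 Gb5 D5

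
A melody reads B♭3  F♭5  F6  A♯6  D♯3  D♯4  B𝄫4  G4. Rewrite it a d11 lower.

F#2 C4 C#5 E##5 A##1 A##2 F3 D#3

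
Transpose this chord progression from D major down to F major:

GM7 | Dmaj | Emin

BbM7 Fmaj Gmin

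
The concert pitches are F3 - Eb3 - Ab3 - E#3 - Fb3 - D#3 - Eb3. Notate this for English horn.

Written C4 sounds as F3 on the English horn, so concert pitches are written a perfect fifth up.
F3 to C4
Eb3 to Bb3
Ab3 to Eb4
E#3 to B#3
Fb3 to Cb4
D#3 to A#3
Eb3 to Bb3

C4 Bb3 Eb4 B#3 Cb4 A#3 Bb3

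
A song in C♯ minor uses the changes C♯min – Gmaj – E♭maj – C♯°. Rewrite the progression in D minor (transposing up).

Dmin Abmaj Fbmaj D°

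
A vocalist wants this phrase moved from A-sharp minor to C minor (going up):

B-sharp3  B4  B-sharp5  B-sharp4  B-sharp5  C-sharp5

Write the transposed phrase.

D4 Db5 D6 D5 D6 Eb5

From A-sharp up to C is a diminished third; apply that to each pitch.
B#3 to D4
B4 to Db5
B#5 to D6
B#4 to D5
B#5 to D6
C#5 to Eb5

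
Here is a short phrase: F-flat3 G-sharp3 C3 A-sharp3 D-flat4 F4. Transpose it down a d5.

Bb2 C##3 F#2 D##3 G3 B3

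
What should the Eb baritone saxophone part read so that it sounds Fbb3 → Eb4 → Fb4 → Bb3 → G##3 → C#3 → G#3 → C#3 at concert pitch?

The Eb baritone saxophone sounds a major thirteenth below written, so the written part must be a major thirteenth above concert — transpose each note up.
Fbb3 to Dbb5
Eb4 to C6
Fb4 to Db6
Bb3 to G5
G##3 to E##5
C#3 to A#4
G#3 to E#5
C#3 to A#4

Dbb5 C6 Db6 G5 E##5 A#4 E#5 A#4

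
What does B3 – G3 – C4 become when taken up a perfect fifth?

B3 gives F#4
G3 gives D4
C4 gives G4

F#4 D4 G4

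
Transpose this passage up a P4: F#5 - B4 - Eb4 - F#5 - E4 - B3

F#5 becomes B5
B4 becomes E5
Eb4 becomes Ab4
F#5 becomes B5
E4 becomes A4
B3 becomes E4

B5 E5 Ab4 B5 A4 E4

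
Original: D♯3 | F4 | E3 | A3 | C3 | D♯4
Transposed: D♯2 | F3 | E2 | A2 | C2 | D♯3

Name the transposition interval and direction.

down a perfect octave

Take the first pair: D#3 → D#2. D to D spans 8 letter names, so the interval is some kind of octave.
D#2 to D#3 is 12 semitones, which makes it a perfect octave; the second version is lower, so the direction is down.
Checking another pair — D#4 → D#3 — gives the same interval.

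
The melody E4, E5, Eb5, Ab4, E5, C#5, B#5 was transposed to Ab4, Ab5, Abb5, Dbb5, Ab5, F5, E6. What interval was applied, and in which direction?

From E4 to Ab4 is 4 letter names — a fourth of some quality.
E4 to Ab4 is 4 semitones, which makes it a diminished fourth; the second version is higher, so the direction is up.
Checking another pair — B#5 → E6 — gives the same interval.

up a diminished fourth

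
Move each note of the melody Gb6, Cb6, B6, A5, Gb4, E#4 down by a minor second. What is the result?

Gb6 to F6
Cb6 to Bb5
B6 to A#6
A5 to G#5
Gb4 to F4
E#4 to D##4

F6 Bb5 A#6 G#5 F4 D##4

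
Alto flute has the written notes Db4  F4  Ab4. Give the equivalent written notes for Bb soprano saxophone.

Bb3 D4 F4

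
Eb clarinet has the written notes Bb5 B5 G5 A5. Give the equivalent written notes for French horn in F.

Ab6 A6 F6 G6

First find concert pitch: the Eb clarinet sounds a minor third above written, so Bb5 B5 G5 A5 sounds Db6 D6 Bb5 C6.
Then write for French horn in F: it sounds a perfect fifth below written, so the part must be a perfect fifth above concert.
Db6 → Ab6
D6 → A6
Bb5 → F6
C6 → G6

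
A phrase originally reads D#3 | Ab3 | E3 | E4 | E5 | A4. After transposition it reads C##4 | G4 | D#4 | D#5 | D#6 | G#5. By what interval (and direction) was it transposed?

From D#3 to C##4 is 7 letter names — a seventh of some quality.
D#3 to C##4 is 11 semitones, which makes it a major seventh; the second version is higher, so the direction is up.
Checking another pair — A4 → G#5 — gives the same interval.

up a major seventh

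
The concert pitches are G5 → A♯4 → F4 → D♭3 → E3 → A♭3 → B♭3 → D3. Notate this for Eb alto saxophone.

E6 F##5 D5 Bb3 C#4 F4 G4 B3

Written C4 sounds as Eb3 on the Eb alto saxophone, so concert pitches are written a major sixth up.
G5 to E6
A#4 to F##5
F4 to D5
Db3 to Bb3
E3 to C#4
Ab3 to F4
Bb3 to G4
D3 to B3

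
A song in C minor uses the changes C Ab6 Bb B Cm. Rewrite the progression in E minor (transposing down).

E C6 D D# Em

C minor down to E minor is a minor sixth; each chord root moves by that interval while the quality stays the same.
C: root C down a minor sixth → E, giving E.
Ab6: root Ab down a minor sixth → C, giving C6.
Bb: root Bb down a minor sixth → D, giving D.
B: root B down a minor sixth → D#, giving D#.
Cm: root C down a minor sixth → E, giving Em.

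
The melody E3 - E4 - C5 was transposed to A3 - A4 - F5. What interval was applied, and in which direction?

up a perfect fourth

From E3 to A3 is 4 letter names — a fourth of some quality.
E3 to A3 is 5 semitones, which makes it a perfect fourth; the second version is higher, so the direction is up.
Checking another pair — C5 → F5 — gives the same interval.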